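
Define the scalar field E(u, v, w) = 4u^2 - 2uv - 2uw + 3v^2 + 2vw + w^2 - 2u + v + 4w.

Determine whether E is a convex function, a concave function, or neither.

convex

E is quadratic, so its Hessian is the constant matrix H = [[8, -2, -2], [-2, 6, 2], [-2, 2, 2]].
Leading principal minors: 8, 44, 48.
All positive ⇒ H ≻ 0 ⇒ convex.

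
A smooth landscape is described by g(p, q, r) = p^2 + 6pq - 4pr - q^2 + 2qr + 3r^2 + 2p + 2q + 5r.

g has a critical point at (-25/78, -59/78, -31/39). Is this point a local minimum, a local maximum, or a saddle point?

saddle point

The Hessian is constant: H = [[2, 6, -4], [6, -2, 2], [-4, 2, 6]].
Leading principal minors: Δ₁ = 2, Δ₂ = -40, Δ₃ = -312.
The minors fit neither the all-positive nor the alternating-sign pattern, so H is indefinite: a saddle point.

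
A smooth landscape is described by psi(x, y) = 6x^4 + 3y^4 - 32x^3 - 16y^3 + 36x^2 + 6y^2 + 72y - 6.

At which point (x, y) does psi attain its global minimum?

(3, -1)

psi(x,y) separates as P(x) + Q(y) − 6, so its minimum is min P + min Q − 6.
P'(x) = 24x(x - 3)(x - 1) vanishes at x ∈ {0, 1, 3}; Q'(y) = 12(y - 3)(y - 2)(y + 1) vanishes at y ∈ {-1, 2, 3}.
Local minima of P (where P''>0): P(0)=0, P(3)=-54. Local minima of Q: Q(-1)=-47, Q(3)=81.
So the global minimum of psi is P(3) + Q(-1) − 6 = -54 − 47 − 6 = -107, attained at (3, -1).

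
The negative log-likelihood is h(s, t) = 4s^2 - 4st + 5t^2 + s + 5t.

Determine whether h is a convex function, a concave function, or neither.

convex

h is quadratic, so its Hessian is the constant matrix H = [[8, -4], [-4, 10]].
det(H) = 64, tr(H) = 18.
det(H) > 0 and tr(H) > 0, so H is positive definite everywhere: convex.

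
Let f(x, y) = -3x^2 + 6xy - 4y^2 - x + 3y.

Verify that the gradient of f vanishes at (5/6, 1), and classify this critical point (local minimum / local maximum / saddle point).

∇f = (-6x + 6y - 1, 6x - 8y + 3); substituting (5/6, 1) gives ∇f = (0, 0), so (5/6, 1) is indeed a critical point.
The Hessian of f is constant: H = [[-6, 6], [6, -8]].
det(H) = (-6)·(-8) − 6² = 12.
det(H) > 0 and tr(H) = -14 < 0, so H is negative definite and the point is a local maximum.

local maximum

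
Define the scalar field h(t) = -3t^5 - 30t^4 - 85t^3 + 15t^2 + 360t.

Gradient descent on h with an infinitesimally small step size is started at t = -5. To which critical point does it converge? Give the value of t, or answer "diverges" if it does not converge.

h'(t) = -15(t - 1)(t + 2)(t + 3)(t + 4), so h'(-5) = -540.
Gradient descent moves in the -h' direction, i.e. t is increasing.
The nearest critical point in that direction is t = -4, where h'' = 150 > 0 (a local minimum). The iterate converges there.

-4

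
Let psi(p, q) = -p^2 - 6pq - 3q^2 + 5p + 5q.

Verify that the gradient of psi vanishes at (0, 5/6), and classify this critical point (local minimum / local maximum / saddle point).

∇psi = (-2p - 6q + 5, -6p - 6q + 5); substituting (0, 5/6) gives ∇psi = (0, 0), so (0, 5/6) is indeed a critical point.
The Hessian of psi is constant: H = [[-2, -6], [-6, -6]].
det(H) = (-2)·(-6) − (-6)² = -24.
Since det(H) < 0, H is indefinite and the critical point is a saddle point.

saddle point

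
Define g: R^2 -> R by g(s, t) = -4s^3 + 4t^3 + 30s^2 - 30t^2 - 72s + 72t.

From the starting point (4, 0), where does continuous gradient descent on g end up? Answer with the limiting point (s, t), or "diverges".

diverges

g is separable, so gradient descent decouples: s follows -∂g/∂s, t follows -∂g/∂t.
∂g/∂s = -12(s - 3)(s - 2); at s=4 this is -24, so s increases.
∂g/∂t = 12(t - 3)(t - 2); at t=0 this is 72, so t decreases.
The s-coordinate has no critical point in that direction and runs off to infinity.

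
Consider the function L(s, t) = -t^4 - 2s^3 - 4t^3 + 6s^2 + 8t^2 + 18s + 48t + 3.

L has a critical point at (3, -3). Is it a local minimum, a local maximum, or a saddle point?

The mixed partial ∂²L/∂s∂t is 0, so the Hessian at any point is diag(L_ss, L_tt) = diag(12(-s + 1), 4(-3t^2 - 6t + 4)).
At (3, -3): H = diag(-24, -20).
Both eigenvalues are negative, so H is negative definite: a local maximum.

local maximum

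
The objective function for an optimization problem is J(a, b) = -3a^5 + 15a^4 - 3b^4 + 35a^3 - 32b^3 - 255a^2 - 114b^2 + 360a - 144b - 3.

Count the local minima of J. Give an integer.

2

J separates as a function of a plus a function of b, so ∇J=0 decouples.
∂J/∂a = -15(a - 4)(a - 2)(a - 1)(a + 3) = 0 at a ∈ {-3, 1, 2, 4}; ∂J/∂b = -12(b + 1)(b + 3)(b + 4) = 0 at b ∈ {-4, -3, -1}.
The Hessian is diagonal: diag(J_aa, J_bb). Second derivatives: J_aa(-3)=2100, J_aa(1)=-180, J_aa(2)=150, J_aa(4)=-630; J_bb(-4)=-36, J_bb(-3)=24, J_bb(-1)=-72.
Local minima occur where both diagonal entries positive: (-3, -3), (2, -3). Count: 2.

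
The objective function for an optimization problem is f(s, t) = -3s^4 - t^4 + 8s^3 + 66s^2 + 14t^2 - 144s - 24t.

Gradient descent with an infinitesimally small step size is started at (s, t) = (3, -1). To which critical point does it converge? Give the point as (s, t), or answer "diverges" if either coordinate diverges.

(1, 1)

f is separable, so gradient descent decouples: s follows -∂f/∂s, t follows -∂f/∂t.
∂f/∂s = -12(s - 4)(s - 1)(s + 3); at s=3 this is 144, so s decreases.
∂f/∂t = -4(t - 2)(t - 1)(t + 3); at t=-1 this is -48, so t increases.
s converges to its nearest critical value 1 (a local min of the s-part); t converges to 1. The iterate converges to (1, 1).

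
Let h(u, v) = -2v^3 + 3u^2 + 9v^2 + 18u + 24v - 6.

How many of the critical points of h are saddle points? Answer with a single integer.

1

h separates as a function of u plus a function of v, so ∇h=0 decouples.
∂h/∂u = 6(u + 3) = 0 at u ∈ {-3}; ∂h/∂v = -6(v - 4)(v + 1) = 0 at v ∈ {-1, 4}.
The Hessian is diagonal: diag(h_uu, h_vv). Second derivatives: h_uu(-3)=6; h_vv(-1)=30, h_vv(4)=-30.
Saddle points occur where the two diagonal entries have opposite signs: (-3, 4). Count: 1.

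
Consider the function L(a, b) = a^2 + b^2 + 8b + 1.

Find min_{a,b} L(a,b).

-15

L(a,b) separates as P(a) + Q(b) + 1, so its minimum is min P + min Q + 1.
P'(a) = 2a vanishes at a ∈ {0}; Q'(b) = 2b + 8 vanishes at b ∈ {-4}.
Local minima of P (where P''>0): P(0)=0. Local minima of Q: Q(-4)=-16.
So the global minimum of L is P(0) + Q(-4) + 1 = 0 − 16 + 1 = -15, attained at (0, -4).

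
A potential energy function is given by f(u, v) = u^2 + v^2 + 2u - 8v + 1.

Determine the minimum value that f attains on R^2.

f(u,v) separates as P(u) + Q(v) + 1, so its minimum is min P + min Q + 1.
P'(u) = 2u + 2 vanishes at u ∈ {-1}; Q'(v) = 2v - 8 vanishes at v ∈ {4}.
Local minima of P (where P''>0): P(-1)=-1. Local minima of Q: Q(4)=-16.
So the global minimum of f is P(-1) + Q(4) + 1 = -1 − 16 + 1 = -16, attained at (-1, 4).

-16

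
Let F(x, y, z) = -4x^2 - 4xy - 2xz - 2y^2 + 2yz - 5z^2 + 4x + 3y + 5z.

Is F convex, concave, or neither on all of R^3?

concave

F is quadratic, so its Hessian is the constant matrix H = [[-8, -4, -2], [-4, -4, 2], [-2, 2, -10]].
Leading principal minors: -8, 16, -80.
Signs alternate −, +, − ⇒ H ≺ 0 ⇒ concave.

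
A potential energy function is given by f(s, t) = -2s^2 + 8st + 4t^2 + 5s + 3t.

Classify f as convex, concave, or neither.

f is quadratic, so its Hessian is the constant matrix H = [[-4, 8], [8, 8]].
det(H) = -96, tr(H) = 4.
det(H) < 0, so H is indefinite: neither convex nor concave.

neither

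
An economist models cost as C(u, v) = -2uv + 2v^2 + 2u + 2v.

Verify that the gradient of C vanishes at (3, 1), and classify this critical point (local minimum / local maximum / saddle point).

∇C = (-2v + 2, -2u + 4v + 2); substituting (3, 1) gives ∇C = (0, 0), so (3, 1) is indeed a critical point.
The Hessian of C is constant: H = [[0, -2], [-2, 4]].
det(H) = 0·4 − (-2)² = -4.
Since det(H) < 0, H is indefinite and the critical point is a saddle point.

saddle point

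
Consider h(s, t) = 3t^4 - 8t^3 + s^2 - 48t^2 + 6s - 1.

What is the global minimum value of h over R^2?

-522

h(s,t) separates as P(s) + Q(t) − 1, so its minimum is min P + min Q − 1.
P'(s) = 2s + 6 vanishes at s ∈ {-3}; Q'(t) = 12t(t - 4)(t + 2) vanishes at t ∈ {-2, 0, 4}.
Local minima of P (where P''>0): P(-3)=-9. Local minima of Q: Q(-2)=-80, Q(4)=-512.
So the global minimum of h is P(-3) + Q(4) − 1 = -9 − 512 − 1 = -522, attained at (-3, 4).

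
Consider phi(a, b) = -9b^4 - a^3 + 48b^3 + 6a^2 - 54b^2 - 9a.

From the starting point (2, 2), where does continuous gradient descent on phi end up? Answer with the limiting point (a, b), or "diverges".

phi is separable, so gradient descent decouples: a follows -∂phi/∂a, b follows -∂phi/∂b.
∂phi/∂a = -3(a - 3)(a - 1); at a=2 this is 3, so a decreases.
∂phi/∂b = -36b(b - 3)(b - 1); at b=2 this is 72, so b decreases.
a converges to its nearest critical value 1 (a local min of the a-part); b converges to 1. The iterate converges to (1, 1).

(1, 1)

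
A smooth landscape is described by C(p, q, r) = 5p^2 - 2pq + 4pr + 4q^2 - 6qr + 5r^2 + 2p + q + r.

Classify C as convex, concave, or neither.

convex

C is quadratic, so its Hessian is the constant matrix H = [[10, -2, 4], [-2, 8, -6], [4, -6, 10]].
Leading principal minors: 10, 76, 368.
All positive ⇒ H ≻ 0 ⇒ convex.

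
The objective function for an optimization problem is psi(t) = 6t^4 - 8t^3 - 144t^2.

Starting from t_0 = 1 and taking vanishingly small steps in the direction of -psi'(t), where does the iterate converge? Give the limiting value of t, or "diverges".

4

psi'(t) = 24t(t - 4)(t + 3), so psi'(1) = -288.
Gradient descent moves in the -psi' direction, i.e. t is increasing.
The nearest critical point in that direction is t = 4, where psi'' = 672 > 0 (a local minimum). The iterate converges there.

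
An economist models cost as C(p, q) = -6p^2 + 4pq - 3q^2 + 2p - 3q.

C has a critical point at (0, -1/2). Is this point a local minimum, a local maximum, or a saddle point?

The Hessian of C is constant: H = [[-12, 4], [4, -6]].
det(H) = (-12)·(-6) − 4² = 56.
det(H) > 0 and tr(H) = -18 < 0, so H is negative definite and the point is a local maximum.

local maximum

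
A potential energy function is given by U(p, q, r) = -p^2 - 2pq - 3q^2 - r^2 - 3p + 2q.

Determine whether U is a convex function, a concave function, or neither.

concave

U is quadratic, so its Hessian is the constant matrix H = [[-2, -2, 0], [-2, -6, 0], [0, 0, -2]].
Leading principal minors: -2, 8, -16.
Signs alternate −, +, − ⇒ H ≺ 0 ⇒ concave.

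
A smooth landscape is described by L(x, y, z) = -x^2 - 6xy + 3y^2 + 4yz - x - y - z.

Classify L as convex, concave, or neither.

L is quadratic, so its Hessian is the constant matrix H = [[-2, -6, 0], [-6, 6, 4], [0, 4, 0]].
Leading principal minors: -2, -48, 32.
Neither pattern holds ⇒ H is indefinite ⇒ neither convex nor concave.

neither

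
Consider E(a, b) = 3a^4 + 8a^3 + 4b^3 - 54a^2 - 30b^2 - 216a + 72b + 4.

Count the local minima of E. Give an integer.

2

E separates as a function of a plus a function of b, so ∇E=0 decouples.
∂E/∂a = 12(a - 3)(a + 2)(a + 3) = 0 at a ∈ {-3, -2, 3}; ∂E/∂b = 12(b - 3)(b - 2) = 0 at b ∈ {2, 3}.
The Hessian is diagonal: diag(E_aa, E_bb). Second derivatives: E_aa(-3)=72, E_aa(-2)=-60, E_aa(3)=360; E_bb(2)=-12, E_bb(3)=12.
Local minima occur where both diagonal entries positive: (-3, 3), (3, 3). Count: 2.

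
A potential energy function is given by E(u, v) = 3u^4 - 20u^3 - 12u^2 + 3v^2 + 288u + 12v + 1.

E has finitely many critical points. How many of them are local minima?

E separates as a function of u plus a function of v, so ∇E=0 decouples.
∂E/∂u = 12(u - 4)(u - 3)(u + 2) = 0 at u ∈ {-2, 3, 4}; ∂E/∂v = 6(v + 2) = 0 at v ∈ {-2}.
The Hessian is diagonal: diag(E_uu, E_vv). Second derivatives: E_uu(-2)=360, E_uu(3)=-60, E_uu(4)=72; E_vv(-2)=6.
Local minima occur where both diagonal entries positive: (-2, -2), (4, -2). Count: 2.

2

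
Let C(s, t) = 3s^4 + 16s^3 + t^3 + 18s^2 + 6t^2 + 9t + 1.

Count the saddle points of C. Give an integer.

3

C separates as a function of s plus a function of t, so ∇C=0 decouples.
∂C/∂s = 12s(s + 1)(s + 3) = 0 at s ∈ {-3, -1, 0}; ∂C/∂t = 3(t + 1)(t + 3) = 0 at t ∈ {-3, -1}.
The Hessian is diagonal: diag(C_ss, C_tt). Second derivatives: C_ss(-3)=72, C_ss(-1)=-24, C_ss(0)=36; C_tt(-3)=-6, C_tt(-1)=6.
Saddle points occur where the two diagonal entries have opposite signs: (-3, -3), (-1, -1), (0, -3). Count: 3.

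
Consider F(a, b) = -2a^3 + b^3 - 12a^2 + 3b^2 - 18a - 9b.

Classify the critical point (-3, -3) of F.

saddle point

The mixed partial ∂²F/∂a∂b is 0, so the Hessian at any point is diag(F_aa, F_bb) = diag(-12(a + 2), 6(b + 1)).
At (-3, -3): H = diag(12, -12).
The eigenvalues have opposite signs, so H is indefinite: a saddle point.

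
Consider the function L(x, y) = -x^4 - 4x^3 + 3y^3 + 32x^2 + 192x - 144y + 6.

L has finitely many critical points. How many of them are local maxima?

L separates as a function of x plus a function of y, so ∇L=0 decouples.
∂L/∂x = -4(x - 4)(x + 3)(x + 4) = 0 at x ∈ {-4, -3, 4}; ∂L/∂y = 9(y - 4)(y + 4) = 0 at y ∈ {-4, 4}.
The Hessian is diagonal: diag(L_xx, L_yy). Second derivatives: L_xx(-4)=-32, L_xx(-3)=28, L_xx(4)=-224; L_yy(-4)=-72, L_yy(4)=72.
Local maxima occur where both diagonal entries negative: (-4, -4), (4, -4). Count: 2.

2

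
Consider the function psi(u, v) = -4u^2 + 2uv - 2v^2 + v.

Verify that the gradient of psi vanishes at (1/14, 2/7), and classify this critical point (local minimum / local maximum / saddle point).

∇psi = (-8u + 2v, 2u - 4v + 1); substituting (1/14, 2/7) gives ∇psi = (0, 0), so (1/14, 2/7) is indeed a critical point.
The Hessian of psi is constant: H = [[-8, 2], [2, -4]].
det(H) = (-8)·(-4) − 2² = 28.
det(H) > 0 and tr(H) = -12 < 0, so H is negative definite and the point is a local maximum.

local maximum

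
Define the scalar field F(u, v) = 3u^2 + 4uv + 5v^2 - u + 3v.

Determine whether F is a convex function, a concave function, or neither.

convex

F is quadratic, so its Hessian is the constant matrix H = [[6, 4], [4, 10]].
det(H) = 44, tr(H) = 16.
det(H) > 0 and tr(H) > 0, so H is positive definite everywhere: convex.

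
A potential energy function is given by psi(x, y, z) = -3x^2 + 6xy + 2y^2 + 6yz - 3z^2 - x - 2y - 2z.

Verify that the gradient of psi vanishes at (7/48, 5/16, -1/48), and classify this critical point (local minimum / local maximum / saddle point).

saddle point

∇psi = (-6x + 6y - 1, 6x + 4y + 6z - 2, 6y - 6z - 2); substituting (7/48, 5/16, -1/48) gives ∇psi = (0, 0, 0), so (7/48, 5/16, -1/48) is indeed a critical point.
The Hessian is constant: H = [[-6, 6, 0], [6, 4, 6], [0, 6, -6]].
Leading principal minors: Δ₁ = -6, Δ₂ = -60, Δ₃ = 576.
The minors fit neither the all-positive nor the alternating-sign pattern, so H is indefinite: a saddle point.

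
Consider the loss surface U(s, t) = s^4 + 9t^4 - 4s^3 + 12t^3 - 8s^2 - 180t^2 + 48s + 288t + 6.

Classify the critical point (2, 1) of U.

local maximum

The mixed partial ∂²U/∂s∂t is 0, so the Hessian at any point is diag(U_ss, U_tt) = diag(4(3s^2 - 6s - 4), 36(3t^2 + 2t - 10)).
At (2, 1): H = diag(-16, -180).
Both eigenvalues are negative, so H is negative definite: a local maximum.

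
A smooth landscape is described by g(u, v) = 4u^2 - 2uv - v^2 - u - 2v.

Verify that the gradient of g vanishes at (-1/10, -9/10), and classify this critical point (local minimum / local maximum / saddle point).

saddle point

∇g = (8u - 2v - 1, -2u - 2v - 2); substituting (-1/10, -9/10) gives ∇g = (0, 0), so (-1/10, -9/10) is indeed a critical point.
The Hessian of g is constant: H = [[8, -2], [-2, -2]].
det(H) = 8·(-2) − (-2)² = -20.
Since det(H) < 0, H is indefinite and the critical point is a saddle point.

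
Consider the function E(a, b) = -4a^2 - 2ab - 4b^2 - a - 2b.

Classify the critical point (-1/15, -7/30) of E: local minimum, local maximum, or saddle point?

The Hessian of E is constant: H = [[-8, -2], [-2, -8]].
det(H) = (-8)·(-8) − (-2)² = 60.
det(H) > 0 and tr(H) = -16 < 0, so H is negative definite and the point is a local maximum.

local maximum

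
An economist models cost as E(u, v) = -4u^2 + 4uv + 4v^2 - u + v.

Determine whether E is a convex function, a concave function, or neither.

neither

E is quadratic, so its Hessian is the constant matrix H = [[-8, 4], [4, 8]].
det(H) = -80, tr(H) = 0.
det(H) < 0, so H is indefinite: neither convex nor concave.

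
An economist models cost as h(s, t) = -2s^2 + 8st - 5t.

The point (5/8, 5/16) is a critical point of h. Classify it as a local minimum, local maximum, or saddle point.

The Hessian of h is constant: H = [[-4, 8], [8, 0]].
det(H) = (-4)·0 − 8² = -64.
Since det(H) < 0, H is indefinite and the critical point is a saddle point.

saddle point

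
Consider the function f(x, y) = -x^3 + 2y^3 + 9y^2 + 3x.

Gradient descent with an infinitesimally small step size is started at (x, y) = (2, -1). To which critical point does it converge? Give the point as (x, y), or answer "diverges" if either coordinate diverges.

f is separable, so gradient descent decouples: x follows -∂f/∂x, y follows -∂f/∂y.
∂f/∂x = -3(x - 1)(x + 1); at x=2 this is -9, so x increases.
∂f/∂y = 6y(y + 3); at y=-1 this is -12, so y increases.
The x-coordinate has no critical point in that direction and runs off to infinity.

diverges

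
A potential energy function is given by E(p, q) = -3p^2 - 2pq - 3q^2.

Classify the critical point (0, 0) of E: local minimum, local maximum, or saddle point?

The Hessian of E is constant: H = [[-6, -2], [-2, -6]].
det(H) = (-6)·(-6) − (-2)² = 32.
det(H) > 0 and tr(H) = -12 < 0, so H is negative definite and the point is a local maximum.

local maximum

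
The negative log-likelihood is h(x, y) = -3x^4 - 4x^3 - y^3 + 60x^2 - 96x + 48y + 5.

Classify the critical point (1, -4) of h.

The mixed partial ∂²h/∂x∂y is 0, so the Hessian at any point is diag(h_xx, h_yy) = diag(12(-3x^2 - 2x + 10), -6y).
At (1, -4): H = diag(60, 24).
Both eigenvalues are positive, so H is positive definite: a local minimum.

local minimum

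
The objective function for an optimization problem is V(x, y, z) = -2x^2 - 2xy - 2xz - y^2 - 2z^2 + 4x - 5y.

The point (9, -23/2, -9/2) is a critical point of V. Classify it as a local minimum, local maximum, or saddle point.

local maximum

The Hessian is constant: H = [[-4, -2, -2], [-2, -2, 0], [-2, 0, -4]].
Leading principal minors: Δ₁ = -4, Δ₂ = 4, Δ₃ = -8.
The minors alternate sign starting negative (−, +, −), so H is negative definite: a local maximum.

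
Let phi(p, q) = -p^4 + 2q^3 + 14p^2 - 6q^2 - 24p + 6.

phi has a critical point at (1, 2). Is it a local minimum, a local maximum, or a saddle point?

The mixed partial ∂²phi/∂p∂q is 0, so the Hessian at any point is diag(phi_pp, phi_qq) = diag(4(-3p^2 + 7), 12(q - 1)).
At (1, 2): H = diag(16, 12).
Both eigenvalues are positive, so H is positive definite: a local minimum.

local minimum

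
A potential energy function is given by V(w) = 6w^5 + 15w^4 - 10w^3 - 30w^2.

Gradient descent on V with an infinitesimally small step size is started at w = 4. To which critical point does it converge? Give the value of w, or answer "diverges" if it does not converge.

1

V'(w) = 30w(w - 1)(w + 1)(w + 2), so V'(4) = 10800.
Gradient descent moves in the -V' direction, i.e. w is decreasing.
The nearest critical point in that direction is w = 1, where V'' = 180 > 0 (a local minimum). The iterate converges there.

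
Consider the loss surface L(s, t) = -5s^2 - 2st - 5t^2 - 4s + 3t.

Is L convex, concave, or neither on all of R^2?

L is quadratic, so its Hessian is the constant matrix H = [[-10, -2], [-2, -10]].
det(H) = 96, tr(H) = -20.
det(H) > 0 and tr(H) < 0, so H is negative definite everywhere: concave.

concave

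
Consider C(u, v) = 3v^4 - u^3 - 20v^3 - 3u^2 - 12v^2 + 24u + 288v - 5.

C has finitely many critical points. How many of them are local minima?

C separates as a function of u plus a function of v, so ∇C=0 decouples.
∂C/∂u = -3(u - 2)(u + 4) = 0 at u ∈ {-4, 2}; ∂C/∂v = 12(v - 4)(v - 3)(v + 2) = 0 at v ∈ {-2, 3, 4}.
The Hessian is diagonal: diag(C_uu, C_vv). Second derivatives: C_uu(-4)=18, C_uu(2)=-18; C_vv(-2)=360, C_vv(3)=-60, C_vv(4)=72.
Local minima occur where both diagonal entries positive: (-4, -2), (-4, 4). Count: 2.

2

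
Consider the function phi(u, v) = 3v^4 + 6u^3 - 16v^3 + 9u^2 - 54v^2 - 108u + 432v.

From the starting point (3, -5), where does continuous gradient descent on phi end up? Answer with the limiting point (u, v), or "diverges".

(2, -3)

phi is separable, so gradient descent decouples: u follows -∂phi/∂u, v follows -∂phi/∂v.
∂phi/∂u = 18(u - 2)(u + 3); at u=3 this is 108, so u decreases.
∂phi/∂v = 12(v - 4)(v - 3)(v + 3); at v=-5 this is -1728, so v increases.
u converges to its nearest critical value 2 (a local min of the u-part); v converges to -3. The iterate converges to (2, -3).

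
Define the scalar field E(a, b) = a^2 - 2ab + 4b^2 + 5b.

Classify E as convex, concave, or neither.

E is quadratic, so its Hessian is the constant matrix H = [[2, -2], [-2, 8]].
det(H) = 12, tr(H) = 10.
det(H) > 0 and tr(H) > 0, so H is positive definite everywhere: convex.

convex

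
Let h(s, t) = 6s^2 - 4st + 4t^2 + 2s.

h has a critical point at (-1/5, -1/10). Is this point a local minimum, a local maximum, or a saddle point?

local minimum

The Hessian of h is constant: H = [[12, -4], [-4, 8]].
det(H) = 12·8 − (-4)² = 80.
det(H) > 0 and tr(H) = 20 > 0, so H is positive definite and the point is a local minimum.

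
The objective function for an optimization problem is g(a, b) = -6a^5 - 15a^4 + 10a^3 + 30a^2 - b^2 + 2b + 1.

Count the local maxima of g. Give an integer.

2

g separates as a function of a plus a function of b, so ∇g=0 decouples.
∂g/∂a = -30a(a - 1)(a + 1)(a + 2) = 0 at a ∈ {-2, -1, 0, 1}; ∂g/∂b = -2(b - 1) = 0 at b ∈ {1}.
The Hessian is diagonal: diag(g_aa, g_bb). Second derivatives: g_aa(-2)=180, g_aa(-1)=-60, g_aa(0)=60, g_aa(1)=-180; g_bb(1)=-2.
Local maxima occur where both diagonal entries negative: (-1, 1), (1, 1). Count: 2.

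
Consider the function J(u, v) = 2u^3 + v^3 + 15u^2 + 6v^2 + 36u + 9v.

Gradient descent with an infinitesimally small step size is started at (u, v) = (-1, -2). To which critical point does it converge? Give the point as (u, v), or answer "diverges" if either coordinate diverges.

(-2, -1)

J is separable, so gradient descent decouples: u follows -∂J/∂u, v follows -∂J/∂v.
∂J/∂u = 6(u + 2)(u + 3); at u=-1 this is 12, so u decreases.
∂J/∂v = 3(v + 1)(v + 3); at v=-2 this is -3, so v increases.
u converges to its nearest critical value -2 (a local min of the u-part); v converges to -1. The iterate converges to (-2, -1).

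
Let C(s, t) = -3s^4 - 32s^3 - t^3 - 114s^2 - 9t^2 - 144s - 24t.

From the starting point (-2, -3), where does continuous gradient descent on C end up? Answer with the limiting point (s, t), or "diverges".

C is separable, so gradient descent decouples: s follows -∂C/∂s, t follows -∂C/∂t.
∂C/∂s = -12(s + 1)(s + 3)(s + 4); at s=-2 this is 24, so s decreases.
∂C/∂t = -3(t + 2)(t + 4); at t=-3 this is 3, so t decreases.
s converges to its nearest critical value -3 (a local min of the s-part); t converges to -4. The iterate converges to (-3, -4).

(-3, -4)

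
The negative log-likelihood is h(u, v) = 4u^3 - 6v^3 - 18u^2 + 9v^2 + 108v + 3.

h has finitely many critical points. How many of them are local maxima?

h separates as a function of u plus a function of v, so ∇h=0 decouples.
∂h/∂u = 12u(u - 3) = 0 at u ∈ {0, 3}; ∂h/∂v = -18(v - 3)(v + 2) = 0 at v ∈ {-2, 3}.
The Hessian is diagonal: diag(h_uu, h_vv). Second derivatives: h_uu(0)=-36, h_uu(3)=36; h_vv(-2)=90, h_vv(3)=-90.
Local maxima occur where both diagonal entries negative: (0, 3). Count: 1.

1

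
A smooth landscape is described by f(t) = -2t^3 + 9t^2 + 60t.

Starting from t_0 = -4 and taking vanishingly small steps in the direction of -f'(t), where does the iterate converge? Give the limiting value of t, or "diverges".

f'(t) = -6(t - 5)(t + 2), so f'(-4) = -108.
Gradient descent moves in the -f' direction, i.e. t is increasing.
The nearest critical point in that direction is t = -2, where f'' = 42 > 0 (a local minimum). The iterate converges there.

-2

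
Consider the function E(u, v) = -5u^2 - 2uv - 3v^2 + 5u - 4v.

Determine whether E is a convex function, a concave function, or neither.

concave

E is quadratic, so its Hessian is the constant matrix H = [[-10, -2], [-2, -6]].
det(H) = 56, tr(H) = -16.
det(H) > 0 and tr(H) < 0, so H is negative definite everywhere: concave.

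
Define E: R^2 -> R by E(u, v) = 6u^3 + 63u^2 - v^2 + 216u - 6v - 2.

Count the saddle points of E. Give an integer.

1

E separates as a function of u plus a function of v, so ∇E=0 decouples.
∂E/∂u = 18(u + 3)(u + 4) = 0 at u ∈ {-4, -3}; ∂E/∂v = -2(v + 3) = 0 at v ∈ {-3}.
The Hessian is diagonal: diag(E_uu, E_vv). Second derivatives: E_uu(-4)=-18, E_uu(-3)=18; E_vv(-3)=-2.
Saddle points occur where the two diagonal entries have opposite signs: (-3, -3). Count: 1.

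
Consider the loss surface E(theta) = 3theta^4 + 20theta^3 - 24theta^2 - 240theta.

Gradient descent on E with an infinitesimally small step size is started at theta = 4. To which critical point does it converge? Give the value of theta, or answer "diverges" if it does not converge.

E'(theta) = 12(theta - 2)(theta + 2)(theta + 5), so E'(4) = 1296.
Gradient descent moves in the -E' direction, i.e. theta is decreasing.
The nearest critical point in that direction is theta = 2, where E'' = 336 > 0 (a local minimum). The iterate converges there.

2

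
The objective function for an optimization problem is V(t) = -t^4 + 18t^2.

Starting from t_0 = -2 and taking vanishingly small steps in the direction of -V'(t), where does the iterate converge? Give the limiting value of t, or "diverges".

0

V'(t) = -4t(t - 3)(t + 3), so V'(-2) = -40.
Gradient descent moves in the -V' direction, i.e. t is increasing.
The nearest critical point in that direction is t = 0, where V'' = 36 > 0 (a local minimum). The iterate converges there.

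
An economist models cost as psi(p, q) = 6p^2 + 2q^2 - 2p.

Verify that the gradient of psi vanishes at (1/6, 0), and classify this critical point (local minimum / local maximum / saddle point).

local minimum

∇psi = (12p - 2, 4q); substituting (1/6, 0) gives ∇psi = (0, 0), so (1/6, 0) is indeed a critical point.
The Hessian of psi is constant: H = [[12, 0], [0, 4]].
det(H) = 12·4 − 0² = 48.
det(H) > 0 and tr(H) = 16 > 0, so H is positive definite and the point is a local minimum.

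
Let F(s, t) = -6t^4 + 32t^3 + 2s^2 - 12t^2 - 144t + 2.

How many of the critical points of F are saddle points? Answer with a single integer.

F separates as a function of s plus a function of t, so ∇F=0 decouples.
∂F/∂s = 4s = 0 at s ∈ {0}; ∂F/∂t = -24(t - 3)(t - 2)(t + 1) = 0 at t ∈ {-1, 2, 3}.
The Hessian is diagonal: diag(F_ss, F_tt). Second derivatives: F_ss(0)=4; F_tt(-1)=-288, F_tt(2)=72, F_tt(3)=-96.
Saddle points occur where the two diagonal entries have opposite signs: (0, -1), (0, 3). Count: 2.

2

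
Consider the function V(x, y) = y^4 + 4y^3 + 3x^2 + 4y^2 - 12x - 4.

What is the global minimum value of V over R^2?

V(x,y) separates as P(x) + Q(y) − 4, so its minimum is min P + min Q − 4.
P'(x) = 6x - 12 vanishes at x ∈ {2}; Q'(y) = 4y(y + 1)(y + 2) vanishes at y ∈ {-2, -1, 0}.
Local minima of P (where P''>0): P(2)=-12. Local minima of Q: Q(-2)=0, Q(0)=0.
So the global minimum of V is P(2) + Q(-2) − 4 = -12 + 0 − 4 = -16, attained at (2, -2).

-16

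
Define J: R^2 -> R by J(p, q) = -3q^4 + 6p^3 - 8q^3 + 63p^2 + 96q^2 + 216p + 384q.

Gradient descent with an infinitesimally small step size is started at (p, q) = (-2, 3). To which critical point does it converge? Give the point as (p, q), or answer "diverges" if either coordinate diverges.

(-3, -2)

J is separable, so gradient descent decouples: p follows -∂J/∂p, q follows -∂J/∂q.
∂J/∂p = 18(p + 3)(p + 4); at p=-2 this is 36, so p decreases.
∂J/∂q = -12(q - 4)(q + 2)(q + 4); at q=3 this is 420, so q decreases.
p converges to its nearest critical value -3 (a local min of the p-part); q converges to -2. The iterate converges to (-3, -2).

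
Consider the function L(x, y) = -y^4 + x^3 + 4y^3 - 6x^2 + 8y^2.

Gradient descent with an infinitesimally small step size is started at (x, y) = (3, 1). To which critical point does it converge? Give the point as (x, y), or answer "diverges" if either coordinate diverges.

L is separable, so gradient descent decouples: x follows -∂L/∂x, y follows -∂L/∂y.
∂L/∂x = 3x(x - 4); at x=3 this is -9, so x increases.
∂L/∂y = -4y(y - 4)(y + 1); at y=1 this is 24, so y decreases.
x converges to its nearest critical value 4 (a local min of the x-part); y converges to 0. The iterate converges to (4, 0).

(4, 0)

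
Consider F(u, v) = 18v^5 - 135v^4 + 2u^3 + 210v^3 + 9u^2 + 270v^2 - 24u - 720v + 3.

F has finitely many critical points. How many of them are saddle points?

F separates as a function of u plus a function of v, so ∇F=0 decouples.
∂F/∂u = 6(u - 1)(u + 4) = 0 at u ∈ {-4, 1}; ∂F/∂v = 90(v - 4)(v - 2)(v - 1)(v + 1) = 0 at v ∈ {-1, 1, 2, 4}.
The Hessian is diagonal: diag(F_uu, F_vv). Second derivatives: F_uu(-4)=-30, F_uu(1)=30; F_vv(-1)=-2700, F_vv(1)=540, F_vv(2)=-540, F_vv(4)=2700.
Saddle points occur where the two diagonal entries have opposite signs: (-4, 1), (-4, 4), (1, -1), (1, 2). Count: 4.

4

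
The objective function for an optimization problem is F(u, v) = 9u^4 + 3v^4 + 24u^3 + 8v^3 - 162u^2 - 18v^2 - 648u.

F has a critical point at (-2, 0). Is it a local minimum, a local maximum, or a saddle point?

The mixed partial ∂²F/∂u∂v is 0, so the Hessian at any point is diag(F_uu, F_vv) = diag(36(3u^2 + 4u - 9), 12(3v^2 + 4v - 3)).
At (-2, 0): H = diag(-180, -36).
Both eigenvalues are negative, so H is negative definite: a local maximum.

local maximum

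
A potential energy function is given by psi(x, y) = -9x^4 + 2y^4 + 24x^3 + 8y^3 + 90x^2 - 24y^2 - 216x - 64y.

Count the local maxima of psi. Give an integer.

2

psi separates as a function of x plus a function of y, so ∇psi=0 decouples.
∂psi/∂x = -36(x - 3)(x - 1)(x + 2) = 0 at x ∈ {-2, 1, 3}; ∂psi/∂y = 8(y - 2)(y + 1)(y + 4) = 0 at y ∈ {-4, -1, 2}.
The Hessian is diagonal: diag(psi_xx, psi_yy). Second derivatives: psi_xx(-2)=-540, psi_xx(1)=216, psi_xx(3)=-360; psi_yy(-4)=144, psi_yy(-1)=-72, psi_yy(2)=144.
Local maxima occur where both diagonal entries negative: (-2, -1), (3, -1). Count: 2.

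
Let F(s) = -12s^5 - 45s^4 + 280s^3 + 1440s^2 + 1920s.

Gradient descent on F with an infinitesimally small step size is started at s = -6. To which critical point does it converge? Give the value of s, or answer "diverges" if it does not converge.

F'(s) = -60(s - 4)(s + 1)(s + 2)(s + 4), so F'(-6) = -24000.
Gradient descent moves in the -F' direction, i.e. s is increasing.
The nearest critical point in that direction is s = -4, where F'' = 2880 > 0 (a local minimum). The iterate converges there.

-4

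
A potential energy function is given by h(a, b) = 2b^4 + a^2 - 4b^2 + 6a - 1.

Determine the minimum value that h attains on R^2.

h(a,b) separates as P(a) + Q(b) − 1, so its minimum is min P + min Q − 1.
P'(a) = 2a + 6 vanishes at a ∈ {-3}; Q'(b) = 8b(b - 1)(b + 1) vanishes at b ∈ {-1, 0, 1}.
Local minima of P (where P''>0): P(-3)=-9. Local minima of Q: Q(-1)=-2, Q(1)=-2.
So the global minimum of h is P(-3) + Q(-1) − 1 = -9 − 2 − 1 = -12, attained at (-3, -1).

-12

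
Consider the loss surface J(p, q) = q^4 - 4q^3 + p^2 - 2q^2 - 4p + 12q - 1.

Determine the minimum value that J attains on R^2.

J(p,q) separates as A(p) + B(q) − 1, so its minimum is min A + min B − 1.
A'(p) = 2p - 4 vanishes at p ∈ {2}; B'(q) = 4(q - 3)(q - 1)(q + 1) vanishes at q ∈ {-1, 1, 3}.
Local minima of A (where A''>0): A(2)=-4. Local minima of B: B(-1)=-9, B(3)=-9.
So the global minimum of J is A(2) + B(-1) − 1 = -4 − 9 − 1 = -14, attained at (2, -1).

-14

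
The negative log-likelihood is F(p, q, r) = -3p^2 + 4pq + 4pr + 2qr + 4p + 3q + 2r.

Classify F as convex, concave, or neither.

F is quadratic, so its Hessian is the constant matrix H = [[-6, 4, 4], [4, 0, 2], [4, 2, 0]].
Leading principal minors: -6, -16, 88.
Neither pattern holds ⇒ H is indefinite ⇒ neither convex nor concave.

neither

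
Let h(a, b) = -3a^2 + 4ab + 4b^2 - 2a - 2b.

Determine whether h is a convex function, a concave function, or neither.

neither

h is quadratic, so its Hessian is the constant matrix H = [[-6, 4], [4, 8]].
det(H) = -64, tr(H) = 2.
det(H) < 0, so H is indefinite: neither convex nor concave.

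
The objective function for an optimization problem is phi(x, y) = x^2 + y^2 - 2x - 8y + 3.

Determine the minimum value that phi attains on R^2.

-14

phi(x,y) separates as P(x) + Q(y) + 3, so its minimum is min P + min Q + 3.
P'(x) = 2x - 2 vanishes at x ∈ {1}; Q'(y) = 2y - 8 vanishes at y ∈ {4}.
Local minima of P (where P''>0): P(1)=-1. Local minima of Q: Q(4)=-16.
So the global minimum of phi is P(1) + Q(4) + 3 = -1 − 16 + 3 = -14, attained at (1, 4).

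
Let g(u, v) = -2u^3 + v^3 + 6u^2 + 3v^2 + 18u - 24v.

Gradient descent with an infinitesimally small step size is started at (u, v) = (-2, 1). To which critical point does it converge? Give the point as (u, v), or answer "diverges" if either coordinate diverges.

g is separable, so gradient descent decouples: u follows -∂g/∂u, v follows -∂g/∂v.
∂g/∂u = -6(u - 3)(u + 1); at u=-2 this is -30, so u increases.
∂g/∂v = 3(v - 2)(v + 4); at v=1 this is -15, so v increases.
u converges to its nearest critical value -1 (a local min of the u-part); v converges to 2. The iterate converges to (-1, 2).

(-1, 2)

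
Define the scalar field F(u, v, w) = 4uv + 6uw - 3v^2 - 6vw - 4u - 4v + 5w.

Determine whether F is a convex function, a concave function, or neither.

neither

F is quadratic, so its Hessian is the constant matrix H = [[0, 4, 6], [4, -6, -6], [6, -6, 0]].
Leading principal minors: 0, -16, -72.
Neither pattern holds ⇒ H is indefinite ⇒ neither convex nor concave.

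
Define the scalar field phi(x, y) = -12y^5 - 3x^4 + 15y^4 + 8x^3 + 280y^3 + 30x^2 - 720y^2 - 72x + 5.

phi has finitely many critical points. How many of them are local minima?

phi separates as a function of x plus a function of y, so ∇phi=0 decouples.
∂phi/∂x = -12(x - 3)(x - 1)(x + 2) = 0 at x ∈ {-2, 1, 3}; ∂phi/∂y = -60y(y - 3)(y - 2)(y + 4) = 0 at y ∈ {-4, 0, 2, 3}.
The Hessian is diagonal: diag(phi_xx, phi_yy). Second derivatives: phi_xx(-2)=-180, phi_xx(1)=72, phi_xx(3)=-120; phi_yy(-4)=10080, phi_yy(0)=-1440, phi_yy(2)=720, phi_yy(3)=-1260.
Local minima occur where both diagonal entries positive: (1, -4), (1, 2). Count: 2.

2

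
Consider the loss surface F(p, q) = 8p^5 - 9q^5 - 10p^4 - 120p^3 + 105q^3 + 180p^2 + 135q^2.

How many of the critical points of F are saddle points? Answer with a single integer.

8

F separates as a function of p plus a function of q, so ∇F=0 decouples.
∂F/∂p = 40p(p - 3)(p - 1)(p + 3) = 0 at p ∈ {-3, 0, 1, 3}; ∂F/∂q = -45q(q - 3)(q + 1)(q + 2) = 0 at q ∈ {-2, -1, 0, 3}.
The Hessian is diagonal: diag(F_pp, F_qq). Second derivatives: F_pp(-3)=-2880, F_pp(0)=360, F_pp(1)=-320, F_pp(3)=1440; F_qq(-2)=450, F_qq(-1)=-180, F_qq(0)=270, F_qq(3)=-2700.
Saddle points occur where the two diagonal entries have opposite signs: (-3, -2), (-3, 0), (0, -1), (0, 3), (1, -2), (1, 0), (3, -1), (3, 3). Count: 8.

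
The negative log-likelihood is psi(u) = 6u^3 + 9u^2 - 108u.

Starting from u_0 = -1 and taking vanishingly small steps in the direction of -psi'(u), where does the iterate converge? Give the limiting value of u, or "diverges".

2

psi'(u) = 18(u - 2)(u + 3), so psi'(-1) = -108.
Gradient descent moves in the -psi' direction, i.e. u is increasing.
The nearest critical point in that direction is u = 2, where psi'' = 90 > 0 (a local minimum). The iterate converges there.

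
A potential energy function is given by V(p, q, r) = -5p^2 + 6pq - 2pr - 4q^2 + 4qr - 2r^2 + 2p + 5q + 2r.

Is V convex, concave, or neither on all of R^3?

concave

V is quadratic, so its Hessian is the constant matrix H = [[-10, 6, -2], [6, -8, 4], [-2, 4, -4]].
Leading principal minors: -10, 44, -80.
Signs alternate −, +, − ⇒ H ≺ 0 ⇒ concave.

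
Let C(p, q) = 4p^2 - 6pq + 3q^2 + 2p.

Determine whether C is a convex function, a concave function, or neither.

C is quadratic, so its Hessian is the constant matrix H = [[8, -6], [-6, 6]].
det(H) = 12, tr(H) = 14.
det(H) > 0 and tr(H) > 0, so H is positive definite everywhere: convex.

convex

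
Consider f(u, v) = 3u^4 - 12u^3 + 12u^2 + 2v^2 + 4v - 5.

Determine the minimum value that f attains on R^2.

f(u,v) separates as P(u) + Q(v) − 5, so its minimum is min P + min Q − 5.
P'(u) = 12u(u - 2)(u - 1) vanishes at u ∈ {0, 1, 2}; Q'(v) = 4v + 4 vanishes at v ∈ {-1}.
Local minima of P (where P''>0): P(0)=0, P(2)=0. Local minima of Q: Q(-1)=-2.
So the global minimum of f is P(0) + Q(-1) − 5 = 0 − 2 − 5 = -7, attained at (0, -1).

-7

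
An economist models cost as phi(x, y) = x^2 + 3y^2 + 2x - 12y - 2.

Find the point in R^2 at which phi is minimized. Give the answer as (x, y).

phi(x,y) separates as P(x) + Q(y) − 2, so its minimum is min P + min Q − 2.
P'(x) = 2x + 2 vanishes at x ∈ {-1}; Q'(y) = 6y - 12 vanishes at y ∈ {2}.
Local minima of P (where P''>0): P(-1)=-1. Local minima of Q: Q(2)=-12.
So the global minimum of phi is P(-1) + Q(2) − 2 = -1 − 12 − 2 = -15, attained at (-1, 2).

(-1, 2)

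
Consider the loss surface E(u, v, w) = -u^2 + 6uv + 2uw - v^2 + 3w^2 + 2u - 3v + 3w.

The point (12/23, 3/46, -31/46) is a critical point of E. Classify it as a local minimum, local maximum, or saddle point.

The Hessian is constant: H = [[-2, 6, 2], [6, -2, 0], [2, 0, 6]].
Leading principal minors: Δ₁ = -2, Δ₂ = -32, Δ₃ = -184.
The minors fit neither the all-positive nor the alternating-sign pattern, so H is indefinite: a saddle point.

saddle point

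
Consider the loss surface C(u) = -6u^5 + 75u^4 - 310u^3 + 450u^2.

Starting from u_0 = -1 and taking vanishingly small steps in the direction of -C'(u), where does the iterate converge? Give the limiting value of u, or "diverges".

0

C'(u) = -30u(u - 5)(u - 3)(u - 2), so C'(-1) = -2160.
Gradient descent moves in the -C' direction, i.e. u is increasing.
The nearest critical point in that direction is u = 0, where C'' = 900 > 0 (a local minimum). The iterate converges there.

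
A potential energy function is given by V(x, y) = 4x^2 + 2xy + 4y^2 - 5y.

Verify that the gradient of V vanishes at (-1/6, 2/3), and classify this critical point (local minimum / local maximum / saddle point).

local minimum

∇V = (8x + 2y, 2x + 8y - 5); substituting (-1/6, 2/3) gives ∇V = (0, 0), so (-1/6, 2/3) is indeed a critical point.
The Hessian of V is constant: H = [[8, 2], [2, 8]].
det(H) = 8·8 − 2² = 60.
det(H) > 0 and tr(H) = 16 > 0, so H is positive definite and the point is a local minimum.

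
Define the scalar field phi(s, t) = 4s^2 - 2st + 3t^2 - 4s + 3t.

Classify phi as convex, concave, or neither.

convex

phi is quadratic, so its Hessian is the constant matrix H = [[8, -2], [-2, 6]].
det(H) = 44, tr(H) = 14.
det(H) > 0 and tr(H) > 0, so H is positive definite everywhere: convex.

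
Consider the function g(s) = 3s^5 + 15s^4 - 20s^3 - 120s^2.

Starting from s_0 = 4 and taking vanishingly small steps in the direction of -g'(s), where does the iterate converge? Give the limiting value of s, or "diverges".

2

g'(s) = 15s(s - 2)(s + 2)(s + 4), so g'(4) = 5760.
Gradient descent moves in the -g' direction, i.e. s is decreasing.
The nearest critical point in that direction is s = 2, where g'' = 720 > 0 (a local minimum). The iterate converges there.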